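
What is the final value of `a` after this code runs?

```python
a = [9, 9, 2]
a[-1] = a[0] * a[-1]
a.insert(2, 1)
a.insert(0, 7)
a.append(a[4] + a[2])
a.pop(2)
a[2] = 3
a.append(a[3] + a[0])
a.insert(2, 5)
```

[7, 9, 5, 3, 18, 27, 25]

a[-1] = a[0]*a[-1] = 9*2 = 18 → [9, 9, 18]
insert 1 at 2 → [9, 9, 1, 18]
insert 7 at 0 → [7, 9, 9, 1, 18]
append a[4]+a[2] = 18+9 = 27 → [7, 9, 9, 1, 18, 27]
pop(2) removes 9 → [7, 9, 1, 18, 27]
a[2] = 3 → [7, 9, 3, 18, 27]
append a[3]+a[0] = 18+7 = 25 → [7, 9, 3, 18, 27, 25]
insert 5 at 2 → [7, 9, 5, 3, 18, 27, 25]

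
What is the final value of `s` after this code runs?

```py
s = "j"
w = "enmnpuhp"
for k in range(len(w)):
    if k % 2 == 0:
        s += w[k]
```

'jemph'

k=0: add 'e' → 'je'
k=1: skip
k=2: add 'm' → 'jem'
k=3: skip
k=4: add 'p' → 'jemp'
k=5: skip
k=6: add 'h' → 'jemph'
k=7: skip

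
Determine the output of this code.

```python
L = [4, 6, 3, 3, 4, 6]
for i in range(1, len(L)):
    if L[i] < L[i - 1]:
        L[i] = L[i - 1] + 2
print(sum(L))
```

54

i=1: 6>=4, unchanged → [4, 6, 3, 3, 4, 6]
i=2: 3<6, L[2] = 6+2 = 8 → [4, 6, 8, 3, 4, 6]
i=3: 3<8, L[3] = 8+2 = 10 → [4, 6, 8, 10, 4, 6]
i=4: 4<10, L[4] = 10+2 = 12 → [4, 6, 8, 10, 12, 6]
i=5: 6<12, L[5] = 12+2 = 14 → [4, 6, 8, 10, 12, 14]
sum = 54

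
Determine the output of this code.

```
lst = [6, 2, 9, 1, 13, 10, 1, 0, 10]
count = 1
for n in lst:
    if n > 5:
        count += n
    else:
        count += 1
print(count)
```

n=6: >5, count = 1+6 = 7
n=2: not >5, count = 7+1 = 8
n=9: >5, count = 8+9 = 17
n=1: not >5, count = 17+1 = 18
n=13: >5, count = 18+13 = 31
n=10: >5, count = 31+10 = 41
n=1: not >5, count = 41+1 = 42
n=0: not >5, count = 42+1 = 43
n=10: >5, count = 43+10 = 53

53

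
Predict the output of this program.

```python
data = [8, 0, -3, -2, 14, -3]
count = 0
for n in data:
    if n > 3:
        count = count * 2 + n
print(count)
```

30

n=8: >3, count = 0*2+8 = 8
n=0: not >3
n=-3: not >3
n=-2: not >3
n=14: >3, count = 8*2+14 = 30
n=-3: not >3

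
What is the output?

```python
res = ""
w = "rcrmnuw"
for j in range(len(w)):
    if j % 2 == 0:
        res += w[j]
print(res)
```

rrnw

j=0: add 'r' → 'r'
j=1: skip
j=2: add 'r' → 'rr'
j=3: skip
j=4: add 'n' → 'rrn'
j=5: skip
j=6: add 'w' → 'rrnw'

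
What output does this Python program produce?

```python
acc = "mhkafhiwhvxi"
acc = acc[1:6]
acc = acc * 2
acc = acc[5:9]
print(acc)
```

hkaf

slice [1:6] → 'hkafh'
repeat ×2 → 'hkafhhkafh'
slice [5:9] → 'hkaf'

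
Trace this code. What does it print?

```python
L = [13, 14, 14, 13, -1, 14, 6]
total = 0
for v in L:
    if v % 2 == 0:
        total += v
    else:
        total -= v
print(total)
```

v=13: not even, total = 0-13 = -13
v=14: even, total = (-13)+14 = 1
v=14: even, total = 1+14 = 15
v=13: not even, total = 15-13 = 2
v=-1: not even, total = 2-(-1) = 3
v=14: even, total = 3+14 = 17
v=6: even, total = 17+6 = 23

23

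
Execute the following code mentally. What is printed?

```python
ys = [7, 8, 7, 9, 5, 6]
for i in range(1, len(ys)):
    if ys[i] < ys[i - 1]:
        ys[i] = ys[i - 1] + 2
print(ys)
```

i=1: 8>=7, unchanged → [7, 8, 7, 9, 5, 6]
i=2: 7<8, ys[2] = 8+2 = 10 → [7, 8, 10, 9, 5, 6]
i=3: 9<10, ys[3] = 10+2 = 12 → [7, 8, 10, 12, 5, 6]
i=4: 5<12, ys[4] = 12+2 = 14 → [7, 8, 10, 12, 14, 6]
i=5: 6<14, ys[5] = 14+2 = 16 → [7, 8, 10, 12, 14, 16]

[7, 8, 10, 12, 14, 16]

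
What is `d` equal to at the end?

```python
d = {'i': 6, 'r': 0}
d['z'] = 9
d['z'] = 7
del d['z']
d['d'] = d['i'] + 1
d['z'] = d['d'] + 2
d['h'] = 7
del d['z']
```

{'i': 6, 'r': 0, 'd': 7, 'h': 7}

d['z'] = 9 → {'i': 6, 'r': 0, 'z': 9}
d['z'] = 7 → {'i': 6, 'r': 0, 'z': 7}
del 'z' → {'i': 6, 'r': 0}
d['d'] = d['i']+1 = 7 → {'i': 6, 'r': 0, 'd': 7}
d['z'] = d['d']+2 = 9 → {'i': 6, 'r': 0, 'd': 7, 'z': 9}
d['h'] = 7 → {'i': 6, 'r': 0, 'd': 7, 'z': 9, 'h': 7}
del 'z' → {'i': 6, 'r': 0, 'd': 7, 'h': 7}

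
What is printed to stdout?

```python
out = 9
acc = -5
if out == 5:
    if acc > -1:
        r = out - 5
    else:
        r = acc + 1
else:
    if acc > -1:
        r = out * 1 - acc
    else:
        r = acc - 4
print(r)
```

-9

out=9, acc=-5
out == 5 is False; acc > -1 is False
→ r = acc - 4 = -9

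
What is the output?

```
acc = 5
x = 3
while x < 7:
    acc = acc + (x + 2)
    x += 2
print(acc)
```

17

x=3: acc = 5+5 = 10
x=5: acc = 10+7 = 17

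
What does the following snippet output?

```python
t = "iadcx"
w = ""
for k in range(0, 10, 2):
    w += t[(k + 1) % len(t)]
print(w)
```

acidx

k=0: add t[1]='a' → 'a'
k=2: add t[3]='c' → 'ac'
k=4: add t[0]='i' → 'aci'
k=6: add t[2]='d' → 'acid'
k=8: add t[4]='x' → 'acidx'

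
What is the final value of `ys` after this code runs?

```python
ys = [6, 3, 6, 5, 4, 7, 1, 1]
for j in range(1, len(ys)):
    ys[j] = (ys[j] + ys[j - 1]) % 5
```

j=1: ys[1] = (3+6)%5 = 4 → [6, 4, 6, 5, 4, 7, 1, 1]
j=2: ys[2] = (6+4)%5 = 0 → [6, 4, 0, 5, 4, 7, 1, 1]
j=3: ys[3] = (5+0)%5 = 0 → [6, 4, 0, 0, 4, 7, 1, 1]
j=4: ys[4] = (4+0)%5 = 4 → [6, 4, 0, 0, 4, 7, 1, 1]
j=5: ys[5] = (7+4)%5 = 1 → [6, 4, 0, 0, 4, 1, 1, 1]
j=6: ys[6] = (1+1)%5 = 2 → [6, 4, 0, 0, 4, 1, 2, 1]
j=7: ys[7] = (1+2)%5 = 3 → [6, 4, 0, 0, 4, 1, 2, 3]

[6, 4, 0, 0, 4, 1, 2, 3]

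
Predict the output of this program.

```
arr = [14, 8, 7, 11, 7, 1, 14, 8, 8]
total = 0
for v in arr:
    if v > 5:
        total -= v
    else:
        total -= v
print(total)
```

v=14: >5, total = 0-14 = -14
v=8: >5, total = (-14)-8 = -22
v=7: >5, total = (-22)-7 = -29
v=11: >5, total = (-29)-11 = -40
v=7: >5, total = (-40)-7 = -47
v=1: not >5, total = (-47)-1 = -48
v=14: >5, total = (-48)-14 = -62
v=8: >5, total = (-62)-8 = -70
v=8: >5, total = (-70)-8 = -78

-78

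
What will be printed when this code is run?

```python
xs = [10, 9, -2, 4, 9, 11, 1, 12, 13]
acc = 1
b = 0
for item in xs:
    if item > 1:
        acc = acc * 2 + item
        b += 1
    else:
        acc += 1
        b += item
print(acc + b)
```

item=10: >1, acc = 1*2+10 = 12; b=1
item=9: >1, acc = 12*2+9 = 33; b=2
item=-2: not >1, acc = 33+1 = 34; b=0
item=4: >1, acc = 34*2+4 = 72; b=1
item=9: >1, acc = 72*2+9 = 153; b=2
item=11: >1, acc = 153*2+11 = 317; b=3
item=1: not >1, acc = 317+1 = 318; b=4
item=12: >1, acc = 318*2+12 = 648; b=5
item=13: >1, acc = 648*2+13 = 1309; b=6
acc+b = 1309+6 = 1315

1315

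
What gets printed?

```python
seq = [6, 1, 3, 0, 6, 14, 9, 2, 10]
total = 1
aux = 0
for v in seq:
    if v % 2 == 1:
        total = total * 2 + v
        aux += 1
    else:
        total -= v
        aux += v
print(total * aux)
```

-2993

v=6: not odd, total = 1-6 = -5; aux=6
v=1: odd, total = (-5)*2+1 = -9; aux=7
v=3: odd, total = (-9)*2+3 = -15; aux=8
v=0: not odd, total = (-15)-0 = -15; aux=8
v=6: not odd, total = (-15)-6 = -21; aux=14
v=14: not odd, total = (-21)-14 = -35; aux=28
v=9: odd, total = (-35)*2+9 = -61; aux=29
v=2: not odd, total = (-61)-2 = -63; aux=31
v=10: not odd, total = (-63)-10 = -73; aux=41
total*aux = (-73)*41 = -2993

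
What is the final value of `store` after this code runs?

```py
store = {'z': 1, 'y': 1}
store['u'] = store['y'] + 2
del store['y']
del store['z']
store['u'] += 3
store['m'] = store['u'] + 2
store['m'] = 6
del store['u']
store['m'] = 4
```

{'m': 4}

store['u'] = store['y']+2 = 3 → {'z': 1, 'y': 1, 'u': 3}
del 'y' → {'z': 1, 'u': 3}
del 'z' → {'u': 3}
store['u'] = 3+3 = 6 → {'u': 6}
store['m'] = store['u']+2 = 8 → {'u': 6, 'm': 8}
store['m'] = 6 → {'u': 6, 'm': 6}
del 'u' → {'m': 6}
store['m'] = 4 → {'m': 4}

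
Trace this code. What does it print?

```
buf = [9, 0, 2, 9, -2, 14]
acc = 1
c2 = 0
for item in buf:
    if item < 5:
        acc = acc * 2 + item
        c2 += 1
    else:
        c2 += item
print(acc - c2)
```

-25

item=9: not <5; c2=9
item=0: <5, acc = 1*2+0 = 2; c2=10
item=2: <5, acc = 2*2+2 = 6; c2=11
item=9: not <5; c2=20
item=-2: <5, acc = 6*2+(-2) = 10; c2=21
item=14: not <5; c2=35
acc-c2 = 10-35 = -25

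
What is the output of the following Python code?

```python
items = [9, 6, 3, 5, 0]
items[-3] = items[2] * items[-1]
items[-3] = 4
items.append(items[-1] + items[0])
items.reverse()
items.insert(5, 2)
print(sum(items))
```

items[-3] = items[2]*items[-1] = 3*0 = 0 → [9, 6, 0, 5, 0]
items[-3] = 4 → [9, 6, 4, 5, 0]
append items[-1]+items[0] = 0+9 = 9 → [9, 6, 4, 5, 0, 9]
reverse → [9, 0, 5, 4, 6, 9]
insert 2 at 5 → [9, 0, 5, 4, 6, 2, 9]
sum = 35

35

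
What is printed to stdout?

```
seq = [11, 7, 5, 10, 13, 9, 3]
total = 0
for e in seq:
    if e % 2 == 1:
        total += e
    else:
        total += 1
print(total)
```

e=11: odd, total = 0+11 = 11
e=7: odd, total = 11+7 = 18
e=5: odd, total = 18+5 = 23
e=10: not odd, total = 23+1 = 24
e=13: odd, total = 24+13 = 37
e=9: odd, total = 37+9 = 46
e=3: odd, total = 46+3 = 49

49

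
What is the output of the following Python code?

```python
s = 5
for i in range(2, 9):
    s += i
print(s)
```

i=2: s = 5+2 = 7
i=3: s = 7+3 = 10
i=4: s = 10+4 = 14
i=5: s = 14+5 = 19
i=6: s = 19+6 = 25
i=7: s = 25+7 = 32
i=8: s = 32+8 = 40

40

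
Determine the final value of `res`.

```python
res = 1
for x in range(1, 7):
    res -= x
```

x=1: res = 1-1 = 0
x=2: res = 0-2 = -2
x=3: res = (-2)-3 = -5
x=4: res = (-5)-4 = -9
x=5: res = (-9)-5 = -14
x=6: res = (-14)-6 = -20

-20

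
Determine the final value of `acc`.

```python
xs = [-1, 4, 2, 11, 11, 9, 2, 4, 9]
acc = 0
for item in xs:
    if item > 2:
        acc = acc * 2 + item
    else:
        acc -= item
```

item=-1: not >2, acc = 0-(-1) = 1
item=4: >2, acc = 1*2+4 = 6
item=2: not >2, acc = 6-2 = 4
item=11: >2, acc = 4*2+11 = 19
item=11: >2, acc = 19*2+11 = 49
item=9: >2, acc = 49*2+9 = 107
item=2: not >2, acc = 107-2 = 105
item=4: >2, acc = 105*2+4 = 214
item=9: >2, acc = 214*2+9 = 437

437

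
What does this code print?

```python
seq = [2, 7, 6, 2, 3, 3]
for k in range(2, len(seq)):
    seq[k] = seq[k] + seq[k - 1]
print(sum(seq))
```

k=2: seq[2] = 6+7 = 13 → [2, 7, 13, 2, 3, 3]
k=3: seq[3] = 2+13 = 15 → [2, 7, 13, 15, 3, 3]
k=4: seq[4] = 3+15 = 18 → [2, 7, 13, 15, 18, 3]
k=5: seq[5] = 3+18 = 21 → [2, 7, 13, 15, 18, 21]
sum = 76

76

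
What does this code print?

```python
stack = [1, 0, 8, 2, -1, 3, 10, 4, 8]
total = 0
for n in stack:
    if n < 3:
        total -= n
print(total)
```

-2

n=1: <3, total = 0-1 = -1
n=0: <3, total = (-1)-0 = -1
n=8: not <3
n=2: <3, total = (-1)-2 = -3
n=-1: <3, total = (-3)-(-1) = -2
n=3: not <3
n=10: not <3
n=4: not <3
n=8: not <3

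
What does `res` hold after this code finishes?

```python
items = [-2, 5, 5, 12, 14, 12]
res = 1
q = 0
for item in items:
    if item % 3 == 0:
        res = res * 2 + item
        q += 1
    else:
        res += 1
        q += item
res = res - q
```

item=-2: not %3==0, res = 1+1 = 2; q=-2
item=5: not %3==0, res = 2+1 = 3; q=3
item=5: not %3==0, res = 3+1 = 4; q=8
item=12: %3==0, res = 4*2+12 = 20; q=9
item=14: not %3==0, res = 20+1 = 21; q=23
item=12: %3==0, res = 21*2+12 = 54; q=24
res-q = 54-24 = 30

30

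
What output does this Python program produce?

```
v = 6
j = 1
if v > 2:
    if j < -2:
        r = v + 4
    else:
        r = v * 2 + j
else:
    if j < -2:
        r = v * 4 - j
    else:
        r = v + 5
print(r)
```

13

v=6, j=1
v > 2 is True; j < -2 is False
→ r = v * 2 + j = 13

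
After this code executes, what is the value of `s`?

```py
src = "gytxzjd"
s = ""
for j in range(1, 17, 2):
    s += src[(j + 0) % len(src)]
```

'yxjgtzdy'

j=1: add src[1]='y' → 'y'
j=3: add src[3]='x' → 'yx'
j=5: add src[5]='j' → 'yxj'
j=7: add src[0]='g' → 'yxjg'
j=9: add src[2]='t' → 'yxjgt'
j=11: add src[4]='z' → 'yxjgtz'
j=13: add src[6]='d' → 'yxjgtzd'
j=15: add src[1]='y' → 'yxjgtzdy'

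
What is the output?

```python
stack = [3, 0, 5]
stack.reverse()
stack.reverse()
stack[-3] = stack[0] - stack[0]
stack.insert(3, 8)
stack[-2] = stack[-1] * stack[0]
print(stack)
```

[0, 0, 0, 8]

reverse → [5, 0, 3]
reverse → [3, 0, 5]
stack[-3] = stack[0]-stack[0] = 3-3 = 0 → [0, 0, 5]
insert 8 at 3 → [0, 0, 5, 8]
stack[-2] = stack[-1]*stack[0] = 8*0 = 0 → [0, 0, 0, 8]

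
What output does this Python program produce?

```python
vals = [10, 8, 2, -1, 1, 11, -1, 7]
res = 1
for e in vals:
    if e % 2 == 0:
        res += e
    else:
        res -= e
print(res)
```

e=10: even, res = 1+10 = 11
e=8: even, res = 11+8 = 19
e=2: even, res = 19+2 = 21
e=-1: not even, res = 21-(-1) = 22
e=1: not even, res = 22-1 = 21
e=11: not even, res = 21-11 = 10
e=-1: not even, res = 10-(-1) = 11
e=7: not even, res = 11-7 = 4

4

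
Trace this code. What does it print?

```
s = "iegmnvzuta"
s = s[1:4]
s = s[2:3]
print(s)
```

m

slice [1:4] → 'egm'
slice [2:3] → 'm'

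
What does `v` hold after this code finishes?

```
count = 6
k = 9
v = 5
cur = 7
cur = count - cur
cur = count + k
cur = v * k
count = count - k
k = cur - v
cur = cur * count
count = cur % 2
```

cur = 6-7 = -1
cur = 6+9 = 15
cur = 5*9 = 45
count = 6-9 = -3
k = 45-5 = 40
cur = 45*(-3) = -135
count = (-135)%2 = 1

5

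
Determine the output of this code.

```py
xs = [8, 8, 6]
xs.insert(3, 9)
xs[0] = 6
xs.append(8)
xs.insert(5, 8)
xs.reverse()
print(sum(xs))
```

insert 9 at 3 → [8, 8, 6, 9]
xs[0] = 6 → [6, 8, 6, 9]
append 8 → [6, 8, 6, 9, 8]
insert 8 at 5 → [6, 8, 6, 9, 8, 8]
reverse → [8, 8, 9, 6, 8, 6]
sum = 45

45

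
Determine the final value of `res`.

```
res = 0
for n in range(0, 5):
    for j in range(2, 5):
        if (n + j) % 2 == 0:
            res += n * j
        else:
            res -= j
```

27

n=0,j=2: even sum, res = 0+0 = 0
n=0,j=3: odd sum, res = 0-3 = -3
n=0,j=4: even sum, res = (-3)+0 = -3
n=1,j=2: odd sum, res = (-3)-2 = -5
n=1,j=3: even sum, res = (-5)+3 = -2
n=1,j=4: odd sum, res = (-2)-4 = -6
n=2,j=2: even sum, res = (-6)+4 = -2
n=2,j=3: odd sum, res = (-2)-3 = -5
n=2,j=4: even sum, res = (-5)+8 = 3
n=3,j=2: odd sum, res = 3-2 = 1
n=3,j=3: even sum, res = 1+9 = 10
n=3,j=4: odd sum, res = 10-4 = 6
n=4,j=2: even sum, res = 6+8 = 14
n=4,j=3: odd sum, res = 14-3 = 11
n=4,j=4: even sum, res = 11+16 = 27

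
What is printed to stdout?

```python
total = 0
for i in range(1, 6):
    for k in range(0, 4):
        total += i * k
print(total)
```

i=1,k=0: total = 0+0 = 0
i=1,k=1: total = 0+1 = 1
i=1,k=2: total = 1+2 = 3
i=1,k=3: total = 3+3 = 6
i=2,k=0: total = 6+0 = 6
i=2,k=1: total = 6+2 = 8
i=2,k=2: total = 8+4 = 12
i=2,k=3: total = 12+6 = 18
i=3,k=0: total = 18+0 = 18
i=3,k=1: total = 18+3 = 21
i=3,k=2: total = 21+6 = 27
i=3,k=3: total = 27+9 = 36
i=4,k=0: total = 36+0 = 36
i=4,k=1: total = 36+4 = 40
i=4,k=2: total = 40+8 = 48
i=4,k=3: total = 48+12 = 60
i=5,k=0: total = 60+0 = 60
i=5,k=1: total = 60+5 = 65
i=5,k=2: total = 65+10 = 75
i=5,k=3: total = 75+15 = 90

90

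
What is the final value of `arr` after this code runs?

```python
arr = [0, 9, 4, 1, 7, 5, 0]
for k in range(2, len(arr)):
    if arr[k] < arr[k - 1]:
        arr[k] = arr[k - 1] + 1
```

[0, 9, 10, 11, 12, 13, 14]

k=2: 4<9, arr[2] = 9+1 = 10 → [0, 9, 10, 1, 7, 5, 0]
k=3: 1<10, arr[3] = 10+1 = 11 → [0, 9, 10, 11, 7, 5, 0]
k=4: 7<11, arr[4] = 11+1 = 12 → [0, 9, 10, 11, 12, 5, 0]
k=5: 5<12, arr[5] = 12+1 = 13 → [0, 9, 10, 11, 12, 13, 0]
k=6: 0<13, arr[6] = 13+1 = 14 → [0, 9, 10, 11, 12, 13, 14]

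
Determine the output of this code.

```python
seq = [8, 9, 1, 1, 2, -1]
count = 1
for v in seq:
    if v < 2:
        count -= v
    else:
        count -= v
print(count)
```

-19

v=8: not <2, count = 1-8 = -7
v=9: not <2, count = (-7)-9 = -16
v=1: <2, count = (-16)-1 = -17
v=1: <2, count = (-17)-1 = -18
v=2: not <2, count = (-18)-2 = -20
v=-1: <2, count = (-20)-(-1) = -19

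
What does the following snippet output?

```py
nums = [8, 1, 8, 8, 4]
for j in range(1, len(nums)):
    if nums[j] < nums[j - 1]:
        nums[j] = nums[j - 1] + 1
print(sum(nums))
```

j=1: 1<8, nums[1] = 8+1 = 9 → [8, 9, 8, 8, 4]
j=2: 8<9, nums[2] = 9+1 = 10 → [8, 9, 10, 8, 4]
j=3: 8<10, nums[3] = 10+1 = 11 → [8, 9, 10, 11, 4]
j=4: 4<11, nums[4] = 11+1 = 12 → [8, 9, 10, 11, 12]
sum = 50

50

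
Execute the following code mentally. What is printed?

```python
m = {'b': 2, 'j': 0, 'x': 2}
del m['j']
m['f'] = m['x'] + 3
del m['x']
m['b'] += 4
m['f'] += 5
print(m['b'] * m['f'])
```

del 'j' → {'b': 2, 'x': 2}
m['f'] = m['x']+3 = 5 → {'b': 2, 'x': 2, 'f': 5}
del 'x' → {'b': 2, 'f': 5}
m['b'] = 2+4 = 6 → {'b': 6, 'f': 5}
m['f'] = 5+5 = 10 → {'b': 6, 'f': 10}
m['b']*m['f'] = 6*10 = 60

60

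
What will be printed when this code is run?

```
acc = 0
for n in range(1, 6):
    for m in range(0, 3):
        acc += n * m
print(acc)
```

45

n=1,m=0: acc = 0+0 = 0
n=1,m=1: acc = 0+1 = 1
n=1,m=2: acc = 1+2 = 3
n=2,m=0: acc = 3+0 = 3
n=2,m=1: acc = 3+2 = 5
n=2,m=2: acc = 5+4 = 9
n=3,m=0: acc = 9+0 = 9
n=3,m=1: acc = 9+3 = 12
n=3,m=2: acc = 12+6 = 18
n=4,m=0: acc = 18+0 = 18
n=4,m=1: acc = 18+4 = 22
n=4,m=2: acc = 22+8 = 30
n=5,m=0: acc = 30+0 = 30
n=5,m=1: acc = 30+5 = 35
n=5,m=2: acc = 35+10 = 45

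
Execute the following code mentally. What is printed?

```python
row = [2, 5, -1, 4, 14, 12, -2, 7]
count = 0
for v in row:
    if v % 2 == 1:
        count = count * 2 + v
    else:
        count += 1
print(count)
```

41

v=2: not odd, count = 0+1 = 1
v=5: odd, count = 1*2+5 = 7
v=-1: odd, count = 7*2+(-1) = 13
v=4: not odd, count = 13+1 = 14
v=14: not odd, count = 14+1 = 15
v=12: not odd, count = 15+1 = 16
v=-2: not odd, count = 16+1 = 17
v=7: odd, count = 17*2+7 = 41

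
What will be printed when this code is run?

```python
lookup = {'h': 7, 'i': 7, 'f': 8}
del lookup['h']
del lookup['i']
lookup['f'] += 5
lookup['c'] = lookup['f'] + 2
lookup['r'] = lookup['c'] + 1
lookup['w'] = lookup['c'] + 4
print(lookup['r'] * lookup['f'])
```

del 'h' → {'i': 7, 'f': 8}
del 'i' → {'f': 8}
lookup['f'] = 8+5 = 13 → {'f': 13}
lookup['c'] = lookup['f']+2 = 15 → {'f': 13, 'c': 15}
lookup['r'] = lookup['c']+1 = 16 → {'f': 13, 'c': 15, 'r': 16}
lookup['w'] = lookup['c']+4 = 19 → {'f': 13, 'c': 15, 'r': 16, 'w': 19}
lookup['r']*lookup['f'] = 16*13 = 208

208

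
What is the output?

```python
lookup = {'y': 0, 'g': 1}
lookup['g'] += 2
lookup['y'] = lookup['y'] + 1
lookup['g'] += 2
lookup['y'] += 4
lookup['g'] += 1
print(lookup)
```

{'y': 5, 'g': 6}

lookup['g'] = 1+2 = 3 → {'y': 0, 'g': 3}
lookup['y'] = lookup['y']+1 = 1 → {'y': 1, 'g': 3}
lookup['g'] = 3+2 = 5 → {'y': 1, 'g': 5}
lookup['y'] = 1+4 = 5 → {'y': 5, 'g': 5}
lookup['g'] = 5+1 = 6 → {'y': 5, 'g': 6}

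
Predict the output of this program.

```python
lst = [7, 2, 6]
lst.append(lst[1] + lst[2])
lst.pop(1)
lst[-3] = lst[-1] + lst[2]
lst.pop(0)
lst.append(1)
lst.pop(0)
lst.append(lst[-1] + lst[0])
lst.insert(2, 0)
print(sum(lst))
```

18

append lst[1]+lst[2] = 2+6 = 8 → [7, 2, 6, 8]
pop(1) removes 2 → [7, 6, 8]
lst[-3] = lst[-1]+lst[2] = 8+8 = 16 → [16, 6, 8]
pop(0) removes 16 → [6, 8]
append 1 → [6, 8, 1]
pop(0) removes 6 → [8, 1]
append lst[-1]+lst[0] = 1+8 = 9 → [8, 1, 9]
insert 0 at 2 → [8, 1, 0, 9]
sum = 18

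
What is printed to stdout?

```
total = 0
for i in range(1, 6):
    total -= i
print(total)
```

-15

i=1: total = 0-1 = -1
i=2: total = (-1)-2 = -3
i=3: total = (-3)-3 = -6
i=4: total = (-6)-4 = -10
i=5: total = (-10)-5 = -15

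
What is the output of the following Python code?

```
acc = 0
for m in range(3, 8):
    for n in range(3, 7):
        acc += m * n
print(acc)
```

m=3,n=3: acc = 0+9 = 9
m=3,n=4: acc = 9+12 = 21
m=3,n=5: acc = 21+15 = 36
m=3,n=6: acc = 36+18 = 54
m=4,n=3: acc = 54+12 = 66
m=4,n=4: acc = 66+16 = 82
m=4,n=5: acc = 82+20 = 102
m=4,n=6: acc = 102+24 = 126
m=5,n=3: acc = 126+15 = 141
m=5,n=4: acc = 141+20 = 161
m=5,n=5: acc = 161+25 = 186
m=5,n=6: acc = 186+30 = 216
m=6,n=3: acc = 216+18 = 234
m=6,n=4: acc = 234+24 = 258
m=6,n=5: acc = 258+30 = 288
m=6,n=6: acc = 288+36 = 324
m=7,n=3: acc = 324+21 = 345
m=7,n=4: acc = 345+28 = 373
m=7,n=5: acc = 373+35 = 408
m=7,n=6: acc = 408+42 = 450

450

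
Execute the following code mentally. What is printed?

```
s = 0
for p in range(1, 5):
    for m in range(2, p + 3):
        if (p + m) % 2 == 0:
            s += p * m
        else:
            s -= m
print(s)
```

68

p=1,m=2: odd sum, s = 0-2 = -2
p=1,m=3: even sum, s = (-2)+3 = 1
p=2,m=2: even sum, s = 1+4 = 5
p=2,m=3: odd sum, s = 5-3 = 2
p=2,m=4: even sum, s = 2+8 = 10
p=3,m=2: odd sum, s = 10-2 = 8
p=3,m=3: even sum, s = 8+9 = 17
p=3,m=4: odd sum, s = 17-4 = 13
p=3,m=5: even sum, s = 13+15 = 28
p=4,m=2: even sum, s = 28+8 = 36
p=4,m=3: odd sum, s = 36-3 = 33
p=4,m=4: even sum, s = 33+16 = 49
p=4,m=5: odd sum, s = 49-5 = 44
p=4,m=6: even sum, s = 44+24 = 68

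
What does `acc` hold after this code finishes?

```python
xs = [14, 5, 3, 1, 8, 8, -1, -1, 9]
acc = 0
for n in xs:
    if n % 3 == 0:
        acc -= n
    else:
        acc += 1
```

-5

n=14: not %3==0, acc = 0+1 = 1
n=5: not %3==0, acc = 1+1 = 2
n=3: %3==0, acc = 2-3 = -1
n=1: not %3==0, acc = (-1)+1 = 0
n=8: not %3==0, acc = 0+1 = 1
n=8: not %3==0, acc = 1+1 = 2
n=-1: not %3==0, acc = 2+1 = 3
n=-1: not %3==0, acc = 3+1 = 4
n=9: %3==0, acc = 4-9 = -5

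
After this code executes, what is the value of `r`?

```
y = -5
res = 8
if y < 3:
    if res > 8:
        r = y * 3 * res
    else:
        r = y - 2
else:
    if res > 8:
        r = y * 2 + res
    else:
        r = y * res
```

-7

y=-5, res=8
y < 3 is True; res > 8 is False
→ r = y - 2 = -7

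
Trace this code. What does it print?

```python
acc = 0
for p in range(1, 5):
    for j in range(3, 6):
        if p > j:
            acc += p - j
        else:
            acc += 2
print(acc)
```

p=1,j=3: not 1>3, acc = 0+2 = 2
p=1,j=4: not 1>4, acc = 2+2 = 4
p=1,j=5: not 1>5, acc = 4+2 = 6
p=2,j=3: not 2>3, acc = 6+2 = 8
p=2,j=4: not 2>4, acc = 8+2 = 10
p=2,j=5: not 2>5, acc = 10+2 = 12
p=3,j=3: not 3>3, acc = 12+2 = 14
p=3,j=4: not 3>4, acc = 14+2 = 16
p=3,j=5: not 3>5, acc = 16+2 = 18
p=4,j=3: 4>3, acc = 18+1 = 19
p=4,j=4: not 4>4, acc = 19+2 = 21
p=4,j=5: not 4>5, acc = 21+2 = 23

23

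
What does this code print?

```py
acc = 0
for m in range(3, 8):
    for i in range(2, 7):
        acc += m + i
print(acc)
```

225

m=3,i=2: acc = 0+5 = 5
m=3,i=3: acc = 5+6 = 11
m=3,i=4: acc = 11+7 = 18
m=3,i=5: acc = 18+8 = 26
m=3,i=6: acc = 26+9 = 35
m=4,i=2: acc = 35+6 = 41
m=4,i=3: acc = 41+7 = 48
m=4,i=4: acc = 48+8 = 56
m=4,i=5: acc = 56+9 = 65
m=4,i=6: acc = 65+10 = 75
m=5,i=2: acc = 75+7 = 82
m=5,i=3: acc = 82+8 = 90
m=5,i=4: acc = 90+9 = 99
m=5,i=5: acc = 99+10 = 109
m=5,i=6: acc = 109+11 = 120
m=6,i=2: acc = 120+8 = 128
m=6,i=3: acc = 128+9 = 137
m=6,i=4: acc = 137+10 = 147
m=6,i=5: acc = 147+11 = 158
m=6,i=6: acc = 158+12 = 170
m=7,i=2: acc = 170+9 = 179
m=7,i=3: acc = 179+10 = 189
m=7,i=4: acc = 189+11 = 200
m=7,i=5: acc = 200+12 = 212
m=7,i=6: acc = 212+13 = 225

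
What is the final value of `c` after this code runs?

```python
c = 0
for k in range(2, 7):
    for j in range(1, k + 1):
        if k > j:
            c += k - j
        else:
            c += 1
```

k=2,j=1: 2>1, c = 0+1 = 1
k=2,j=2: not 2>2, c = 1+1 = 2
k=3,j=1: 3>1, c = 2+2 = 4
k=3,j=2: 3>2, c = 4+1 = 5
k=3,j=3: not 3>3, c = 5+1 = 6
k=4,j=1: 4>1, c = 6+3 = 9
k=4,j=2: 4>2, c = 9+2 = 11
k=4,j=3: 4>3, c = 11+1 = 12
k=4,j=4: not 4>4, c = 12+1 = 13
k=5,j=1: 5>1, c = 13+4 = 17
k=5,j=2: 5>2, c = 17+3 = 20
k=5,j=3: 5>3, c = 20+2 = 22
k=5,j=4: 5>4, c = 22+1 = 23
k=5,j=5: not 5>5, c = 23+1 = 24
k=6,j=1: 6>1, c = 24+5 = 29
k=6,j=2: 6>2, c = 29+4 = 33
k=6,j=3: 6>3, c = 33+3 = 36
k=6,j=4: 6>4, c = 36+2 = 38
k=6,j=5: 6>5, c = 38+1 = 39
k=6,j=6: not 6>6, c = 39+1 = 40

40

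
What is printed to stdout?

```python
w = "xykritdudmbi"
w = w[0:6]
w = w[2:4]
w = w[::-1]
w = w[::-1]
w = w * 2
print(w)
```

slice [0:6] → 'xykrit'
slice [2:4] → 'kr'
reverse → 'rk'
reverse → 'kr'
repeat ×2 → 'krkr'

krkr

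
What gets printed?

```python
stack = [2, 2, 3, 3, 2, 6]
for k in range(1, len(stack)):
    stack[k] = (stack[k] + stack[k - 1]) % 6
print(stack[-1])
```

0

k=1: stack[1] = (2+2)%6 = 4 → [2, 4, 3, 3, 2, 6]
k=2: stack[2] = (3+4)%6 = 1 → [2, 4, 1, 3, 2, 6]
k=3: stack[3] = (3+1)%6 = 4 → [2, 4, 1, 4, 2, 6]
k=4: stack[4] = (2+4)%6 = 0 → [2, 4, 1, 4, 0, 6]
k=5: stack[5] = (6+0)%6 = 0 → [2, 4, 1, 4, 0, 0]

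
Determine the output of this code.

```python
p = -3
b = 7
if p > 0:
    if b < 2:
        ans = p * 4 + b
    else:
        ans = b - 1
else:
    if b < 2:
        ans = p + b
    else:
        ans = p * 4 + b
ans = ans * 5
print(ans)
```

p=-3, b=7
p > 0 is False; b < 2 is False
→ ans = p * 4 + b = -5
ans = (-5)*5 = -25

-25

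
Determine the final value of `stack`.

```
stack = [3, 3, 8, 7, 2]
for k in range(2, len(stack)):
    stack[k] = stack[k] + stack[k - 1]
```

k=2: stack[2] = 8+3 = 11 → [3, 3, 11, 7, 2]
k=3: stack[3] = 7+11 = 18 → [3, 3, 11, 18, 2]
k=4: stack[4] = 2+18 = 20 → [3, 3, 11, 18, 20]

[3, 3, 11, 18, 20]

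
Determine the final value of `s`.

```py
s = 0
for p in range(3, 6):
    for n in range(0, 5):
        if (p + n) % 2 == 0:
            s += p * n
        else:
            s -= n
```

p=3,n=0: odd sum, s = 0-0 = 0
p=3,n=1: even sum, s = 0+3 = 3
p=3,n=2: odd sum, s = 3-2 = 1
p=3,n=3: even sum, s = 1+9 = 10
p=3,n=4: odd sum, s = 10-4 = 6
p=4,n=0: even sum, s = 6+0 = 6
p=4,n=1: odd sum, s = 6-1 = 5
p=4,n=2: even sum, s = 5+8 = 13
p=4,n=3: odd sum, s = 13-3 = 10
p=4,n=4: even sum, s = 10+16 = 26
p=5,n=0: odd sum, s = 26-0 = 26
p=5,n=1: even sum, s = 26+5 = 31
p=5,n=2: odd sum, s = 31-2 = 29
p=5,n=3: even sum, s = 29+15 = 44
p=5,n=4: odd sum, s = 44-4 = 40

40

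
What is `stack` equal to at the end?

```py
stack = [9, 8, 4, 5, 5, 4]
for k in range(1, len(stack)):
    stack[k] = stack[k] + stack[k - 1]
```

k=1: stack[1] = 8+9 = 17 → [9, 17, 4, 5, 5, 4]
k=2: stack[2] = 4+17 = 21 → [9, 17, 21, 5, 5, 4]
k=3: stack[3] = 5+21 = 26 → [9, 17, 21, 26, 5, 4]
k=4: stack[4] = 5+26 = 31 → [9, 17, 21, 26, 31, 4]
k=5: stack[5] = 4+31 = 35 → [9, 17, 21, 26, 31, 35]

[9, 17, 21, 26, 31, 35]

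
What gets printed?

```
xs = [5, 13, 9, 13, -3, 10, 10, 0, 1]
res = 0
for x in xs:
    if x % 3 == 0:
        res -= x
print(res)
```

x=5: not %3==0
x=13: not %3==0
x=9: %3==0, res = 0-9 = -9
x=13: not %3==0
x=-3: %3==0, res = (-9)-(-3) = -6
x=10: not %3==0
x=10: not %3==0
x=0: %3==0, res = (-6)-0 = -6
x=1: not %3==0

-6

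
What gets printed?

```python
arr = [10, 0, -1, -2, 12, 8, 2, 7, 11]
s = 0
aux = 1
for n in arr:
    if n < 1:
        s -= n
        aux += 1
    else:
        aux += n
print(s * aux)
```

162

n=10: not <1; aux=11
n=0: <1, s = 0-0 = 0; aux=12
n=-1: <1, s = 0-(-1) = 1; aux=13
n=-2: <1, s = 1-(-2) = 3; aux=14
n=12: not <1; aux=26
n=8: not <1; aux=34
n=2: not <1; aux=36
n=7: not <1; aux=43
n=11: not <1; aux=54
s*aux = 3*54 = 162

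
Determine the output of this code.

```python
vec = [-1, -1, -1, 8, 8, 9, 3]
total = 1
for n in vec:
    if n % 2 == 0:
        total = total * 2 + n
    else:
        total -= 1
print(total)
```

n=-1: not even, total = 1-1 = 0
n=-1: not even, total = 0-1 = -1
n=-1: not even, total = (-1)-1 = -2
n=8: even, total = (-2)*2+8 = 4
n=8: even, total = 4*2+8 = 16
n=9: not even, total = 16-1 = 15
n=3: not even, total = 15-1 = 14

14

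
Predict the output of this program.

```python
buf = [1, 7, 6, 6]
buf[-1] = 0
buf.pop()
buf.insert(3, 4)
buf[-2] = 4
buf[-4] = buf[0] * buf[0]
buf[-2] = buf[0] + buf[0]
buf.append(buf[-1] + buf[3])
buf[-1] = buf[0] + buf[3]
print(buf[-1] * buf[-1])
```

buf[-1] = 0 → [1, 7, 6, 0]
pop() removes 0 → [1, 7, 6]
insert 4 at 3 → [1, 7, 6, 4]
buf[-2] = 4 → [1, 7, 4, 4]
buf[-4] = buf[0]*buf[0] = 1*1 = 1 → [1, 7, 4, 4]
buf[-2] = buf[0]+buf[0] = 1+1 = 2 → [1, 7, 2, 4]
append buf[-1]+buf[3] = 4+4 = 8 → [1, 7, 2, 4, 8]
buf[-1] = buf[0]+buf[3] = 1+4 = 5 → [1, 7, 2, 4, 5]
buf[-1]*buf[-1] = 5*5 = 25

25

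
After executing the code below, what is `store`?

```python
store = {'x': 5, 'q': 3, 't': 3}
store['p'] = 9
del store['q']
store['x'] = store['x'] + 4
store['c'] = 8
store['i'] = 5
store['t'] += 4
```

store['p'] = 9 → {'x': 5, 'q': 3, 't': 3, 'p': 9}
del 'q' → {'x': 5, 't': 3, 'p': 9}
store['x'] = store['x']+4 = 9 → {'x': 9, 't': 3, 'p': 9}
store['c'] = 8 → {'x': 9, 't': 3, 'p': 9, 'c': 8}
store['i'] = 5 → {'x': 9, 't': 3, 'p': 9, 'c': 8, 'i': 5}
store['t'] = 3+4 = 7 → {'x': 9, 't': 7, 'p': 9, 'c': 8, 'i': 5}

{'x': 9, 't': 7, 'p': 9, 'c': 8, 'i': 5}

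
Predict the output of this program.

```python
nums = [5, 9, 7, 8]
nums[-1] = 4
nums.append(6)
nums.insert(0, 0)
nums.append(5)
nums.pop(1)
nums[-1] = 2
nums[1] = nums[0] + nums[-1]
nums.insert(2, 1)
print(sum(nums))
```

nums[-1] = 4 → [5, 9, 7, 4]
append 6 → [5, 9, 7, 4, 6]
insert 0 at 0 → [0, 5, 9, 7, 4, 6]
append 5 → [0, 5, 9, 7, 4, 6, 5]
pop(1) removes 5 → [0, 9, 7, 4, 6, 5]
nums[-1] = 2 → [0, 9, 7, 4, 6, 2]
nums[1] = nums[0]+nums[-1] = 0+2 = 2 → [0, 2, 7, 4, 6, 2]
insert 1 at 2 → [0, 2, 1, 7, 4, 6, 2]
sum = 22

22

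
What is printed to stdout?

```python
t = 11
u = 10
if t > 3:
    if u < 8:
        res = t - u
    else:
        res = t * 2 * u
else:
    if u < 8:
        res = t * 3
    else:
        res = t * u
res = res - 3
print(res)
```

217

t=11, u=10
t > 3 is True; u < 8 is False
→ res = t * 2 * u = 220
res = 220-3 = 217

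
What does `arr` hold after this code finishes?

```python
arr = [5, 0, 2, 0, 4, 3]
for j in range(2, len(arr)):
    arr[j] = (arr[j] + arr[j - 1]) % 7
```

[5, 0, 2, 2, 6, 2]

j=2: arr[2] = (2+0)%7 = 2 → [5, 0, 2, 0, 4, 3]
j=3: arr[3] = (0+2)%7 = 2 → [5, 0, 2, 2, 4, 3]
j=4: arr[4] = (4+2)%7 = 6 → [5, 0, 2, 2, 6, 3]
j=5: arr[5] = (3+6)%7 = 2 → [5, 0, 2, 2, 6, 2]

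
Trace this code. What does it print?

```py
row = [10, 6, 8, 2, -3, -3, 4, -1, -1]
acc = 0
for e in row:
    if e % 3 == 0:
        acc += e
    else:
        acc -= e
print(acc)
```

-22

e=10: not %3==0, acc = 0-10 = -10
e=6: %3==0, acc = (-10)+6 = -4
e=8: not %3==0, acc = (-4)-8 = -12
e=2: not %3==0, acc = (-12)-2 = -14
e=-3: %3==0, acc = (-14)+(-3) = -17
e=-3: %3==0, acc = (-17)+(-3) = -20
e=4: not %3==0, acc = (-20)-4 = -24
e=-1: not %3==0, acc = (-24)-(-1) = -23
e=-1: not %3==0, acc = (-23)-(-1) = -22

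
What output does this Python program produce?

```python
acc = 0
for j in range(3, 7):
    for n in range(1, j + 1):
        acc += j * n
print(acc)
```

259

j=3,n=1: acc = 0+3 = 3
j=3,n=2: acc = 3+6 = 9
j=3,n=3: acc = 9+9 = 18
j=4,n=1: acc = 18+4 = 22
j=4,n=2: acc = 22+8 = 30
j=4,n=3: acc = 30+12 = 42
j=4,n=4: acc = 42+16 = 58
j=5,n=1: acc = 58+5 = 63
j=5,n=2: acc = 63+10 = 73
j=5,n=3: acc = 73+15 = 88
j=5,n=4: acc = 88+20 = 108
j=5,n=5: acc = 108+25 = 133
j=6,n=1: acc = 133+6 = 139
j=6,n=2: acc = 139+12 = 151
j=6,n=3: acc = 151+18 = 169
j=6,n=4: acc = 169+24 = 193
j=6,n=5: acc = 193+30 = 223
j=6,n=6: acc = 223+36 = 259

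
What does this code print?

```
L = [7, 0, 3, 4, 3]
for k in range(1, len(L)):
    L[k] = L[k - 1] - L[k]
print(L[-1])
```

k=1: L[1] = 7-0 = 7 → [7, 7, 3, 4, 3]
k=2: L[2] = 7-3 = 4 → [7, 7, 4, 4, 3]
k=3: L[3] = 4-4 = 0 → [7, 7, 4, 0, 3]
k=4: L[4] = 0-3 = -3 → [7, 7, 4, 0, -3]

-3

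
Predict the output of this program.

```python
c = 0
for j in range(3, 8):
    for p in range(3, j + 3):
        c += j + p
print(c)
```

265

j=3,p=3: c = 0+6 = 6
j=3,p=4: c = 6+7 = 13
j=3,p=5: c = 13+8 = 21
j=4,p=3: c = 21+7 = 28
j=4,p=4: c = 28+8 = 36
j=4,p=5: c = 36+9 = 45
j=4,p=6: c = 45+10 = 55
j=5,p=3: c = 55+8 = 63
j=5,p=4: c = 63+9 = 72
j=5,p=5: c = 72+10 = 82
j=5,p=6: c = 82+11 = 93
j=5,p=7: c = 93+12 = 105
j=6,p=3: c = 105+9 = 114
j=6,p=4: c = 114+10 = 124
j=6,p=5: c = 124+11 = 135
j=6,p=6: c = 135+12 = 147
j=6,p=7: c = 147+13 = 160
j=6,p=8: c = 160+14 = 174
j=7,p=3: c = 174+10 = 184
j=7,p=4: c = 184+11 = 195
j=7,p=5: c = 195+12 = 207
j=7,p=6: c = 207+13 = 220
j=7,p=7: c = 220+14 = 234
j=7,p=8: c = 234+15 = 249
j=7,p=9: c = 249+16 = 265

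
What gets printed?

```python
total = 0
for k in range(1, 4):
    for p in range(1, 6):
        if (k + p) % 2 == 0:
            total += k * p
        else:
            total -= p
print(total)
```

k=1,p=1: even sum, total = 0+1 = 1
k=1,p=2: odd sum, total = 1-2 = -1
k=1,p=3: even sum, total = (-1)+3 = 2
k=1,p=4: odd sum, total = 2-4 = -2
k=1,p=5: even sum, total = (-2)+5 = 3
k=2,p=1: odd sum, total = 3-1 = 2
k=2,p=2: even sum, total = 2+4 = 6
k=2,p=3: odd sum, total = 6-3 = 3
k=2,p=4: even sum, total = 3+8 = 11
k=2,p=5: odd sum, total = 11-5 = 6
k=3,p=1: even sum, total = 6+3 = 9
k=3,p=2: odd sum, total = 9-2 = 7
k=3,p=3: even sum, total = 7+9 = 16
k=3,p=4: odd sum, total = 16-4 = 12
k=3,p=5: even sum, total = 12+15 = 27

27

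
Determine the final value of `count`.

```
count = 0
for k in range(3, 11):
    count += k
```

k=3: count = 0+3 = 3
k=4: count = 3+4 = 7
k=5: count = 7+5 = 12
k=6: count = 12+6 = 18
k=7: count = 18+7 = 25
k=8: count = 25+8 = 33
k=9: count = 33+9 = 42
k=10: count = 42+10 = 52

52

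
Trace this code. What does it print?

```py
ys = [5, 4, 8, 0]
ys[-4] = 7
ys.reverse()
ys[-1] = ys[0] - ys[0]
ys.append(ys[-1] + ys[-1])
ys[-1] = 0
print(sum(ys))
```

ys[-4] = 7 → [7, 4, 8, 0]
reverse → [0, 8, 4, 7]
ys[-1] = ys[0]-ys[0] = 0-0 = 0 → [0, 8, 4, 0]
append ys[-1]+ys[-1] = 0+0 = 0 → [0, 8, 4, 0, 0]
ys[-1] = 0 → [0, 8, 4, 0, 0]
sum = 12

12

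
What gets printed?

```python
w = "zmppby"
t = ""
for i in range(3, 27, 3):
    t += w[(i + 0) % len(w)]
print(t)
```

pzpzpzpz

i=3: add w[3]='p' → 'p'
i=6: add w[0]='z' → 'pz'
i=9: add w[3]='p' → 'pzp'
i=12: add w[0]='z' → 'pzpz'
i=15: add w[3]='p' → 'pzpzp'
i=18: add w[0]='z' → 'pzpzpz'
i=21: add w[3]='p' → 'pzpzpzp'
i=24: add w[0]='z' → 'pzpzpzpz'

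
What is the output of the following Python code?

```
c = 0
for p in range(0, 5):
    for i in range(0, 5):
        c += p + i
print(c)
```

p=0,i=0: c = 0+0 = 0
p=0,i=1: c = 0+1 = 1
p=0,i=2: c = 1+2 = 3
p=0,i=3: c = 3+3 = 6
p=0,i=4: c = 6+4 = 10
p=1,i=0: c = 10+1 = 11
p=1,i=1: c = 11+2 = 13
p=1,i=2: c = 13+3 = 16
p=1,i=3: c = 16+4 = 20
p=1,i=4: c = 20+5 = 25
p=2,i=0: c = 25+2 = 27
p=2,i=1: c = 27+3 = 30
p=2,i=2: c = 30+4 = 34
p=2,i=3: c = 34+5 = 39
p=2,i=4: c = 39+6 = 45
p=3,i=0: c = 45+3 = 48
p=3,i=1: c = 48+4 = 52
p=3,i=2: c = 52+5 = 57
p=3,i=3: c = 57+6 = 63
p=3,i=4: c = 63+7 = 70
p=4,i=0: c = 70+4 = 74
p=4,i=1: c = 74+5 = 79
p=4,i=2: c = 79+6 = 85
p=4,i=3: c = 85+7 = 92
p=4,i=4: c = 92+8 = 100

100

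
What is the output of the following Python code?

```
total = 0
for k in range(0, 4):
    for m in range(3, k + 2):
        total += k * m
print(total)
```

k=2,m=3: total = 0+6 = 6
k=3,m=3: total = 6+9 = 15
k=3,m=4: total = 15+12 = 27

27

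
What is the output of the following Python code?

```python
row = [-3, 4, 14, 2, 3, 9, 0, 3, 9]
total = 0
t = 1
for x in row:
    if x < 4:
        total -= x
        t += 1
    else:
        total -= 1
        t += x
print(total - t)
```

-51

x=-3: <4, total = 0-(-3) = 3; t=2
x=4: not <4, total = 3-1 = 2; t=6
x=14: not <4, total = 2-1 = 1; t=20
x=2: <4, total = 1-2 = -1; t=21
x=3: <4, total = (-1)-3 = -4; t=22
x=9: not <4, total = (-4)-1 = -5; t=31
x=0: <4, total = (-5)-0 = -5; t=32
x=3: <4, total = (-5)-3 = -8; t=33
x=9: not <4, total = (-8)-1 = -9; t=42
total-t = (-9)-42 = -51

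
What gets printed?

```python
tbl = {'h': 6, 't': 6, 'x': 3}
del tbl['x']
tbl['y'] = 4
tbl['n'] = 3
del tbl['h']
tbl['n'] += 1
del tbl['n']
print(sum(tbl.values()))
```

10

del 'x' → {'h': 6, 't': 6}
tbl['y'] = 4 → {'h': 6, 't': 6, 'y': 4}
tbl['n'] = 3 → {'h': 6, 't': 6, 'y': 4, 'n': 3}
del 'h' → {'t': 6, 'y': 4, 'n': 3}
tbl['n'] = 3+1 = 4 → {'t': 6, 'y': 4, 'n': 4}
del 'n' → {'t': 6, 'y': 4}
sum of values = 10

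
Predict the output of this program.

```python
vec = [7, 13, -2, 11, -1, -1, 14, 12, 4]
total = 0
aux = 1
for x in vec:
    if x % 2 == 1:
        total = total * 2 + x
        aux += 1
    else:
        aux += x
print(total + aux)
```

x=7: odd, total = 0*2+7 = 7; aux=2
x=13: odd, total = 7*2+13 = 27; aux=3
x=-2: not odd; aux=1
x=11: odd, total = 27*2+11 = 65; aux=2
x=-1: odd, total = 65*2+(-1) = 129; aux=3
x=-1: odd, total = 129*2+(-1) = 257; aux=4
x=14: not odd; aux=18
x=12: not odd; aux=30
x=4: not odd; aux=34
total+aux = 257+34 = 291

291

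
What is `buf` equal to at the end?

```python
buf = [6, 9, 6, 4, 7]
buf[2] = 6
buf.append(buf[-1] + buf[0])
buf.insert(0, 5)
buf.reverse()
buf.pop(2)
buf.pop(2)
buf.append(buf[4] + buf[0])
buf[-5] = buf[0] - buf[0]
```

buf[2] = 6 → [6, 9, 6, 4, 7]
append buf[-1]+buf[0] = 7+6 = 13 → [6, 9, 6, 4, 7, 13]
insert 5 at 0 → [5, 6, 9, 6, 4, 7, 13]
reverse → [13, 7, 4, 6, 9, 6, 5]
pop(2) removes 4 → [13, 7, 6, 9, 6, 5]
pop(2) removes 6 → [13, 7, 9, 6, 5]
append buf[4]+buf[0] = 5+13 = 18 → [13, 7, 9, 6, 5, 18]
buf[-5] = buf[0]-buf[0] = 13-13 = 0 → [13, 0, 9, 6, 5, 18]

[13, 0, 9, 6, 5, 18]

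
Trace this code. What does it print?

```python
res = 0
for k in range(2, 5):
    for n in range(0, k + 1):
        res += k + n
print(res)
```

k=2,n=0: res = 0+2 = 2
k=2,n=1: res = 2+3 = 5
k=2,n=2: res = 5+4 = 9
k=3,n=0: res = 9+3 = 12
k=3,n=1: res = 12+4 = 16
k=3,n=2: res = 16+5 = 21
k=3,n=3: res = 21+6 = 27
k=4,n=0: res = 27+4 = 31
k=4,n=1: res = 31+5 = 36
k=4,n=2: res = 36+6 = 42
k=4,n=3: res = 42+7 = 49
k=4,n=4: res = 49+8 = 57

57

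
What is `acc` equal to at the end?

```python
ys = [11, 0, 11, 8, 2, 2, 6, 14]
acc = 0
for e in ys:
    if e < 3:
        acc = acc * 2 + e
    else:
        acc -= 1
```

e=11: not <3, acc = 0-1 = -1
e=0: <3, acc = (-1)*2+0 = -2
e=11: not <3, acc = (-2)-1 = -3
e=8: not <3, acc = (-3)-1 = -4
e=2: <3, acc = (-4)*2+2 = -6
e=2: <3, acc = (-6)*2+2 = -10
e=6: not <3, acc = (-10)-1 = -11
e=14: not <3, acc = (-11)-1 = -12

-12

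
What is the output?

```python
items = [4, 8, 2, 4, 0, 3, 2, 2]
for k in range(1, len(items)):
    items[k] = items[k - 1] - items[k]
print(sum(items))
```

k=1: items[1] = 4-8 = -4 → [4, -4, 2, 4, 0, 3, 2, 2]
k=2: items[2] = (-4)-2 = -6 → [4, -4, -6, 4, 0, 3, 2, 2]
k=3: items[3] = (-6)-4 = -10 → [4, -4, -6, -10, 0, 3, 2, 2]
k=4: items[4] = (-10)-0 = -10 → [4, -4, -6, -10, -10, 3, 2, 2]
k=5: items[5] = (-10)-3 = -13 → [4, -4, -6, -10, -10, -13, 2, 2]
k=6: items[6] = (-13)-2 = -15 → [4, -4, -6, -10, -10, -13, -15, 2]
k=7: items[7] = (-15)-2 = -17 → [4, -4, -6, -10, -10, -13, -15, -17]
sum = -71

-71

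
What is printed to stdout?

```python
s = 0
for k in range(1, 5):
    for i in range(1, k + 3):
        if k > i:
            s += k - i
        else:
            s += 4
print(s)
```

k=1,i=1: not 1>1, s = 0+4 = 4
k=1,i=2: not 1>2, s = 4+4 = 8
k=1,i=3: not 1>3, s = 8+4 = 12
k=2,i=1: 2>1, s = 12+1 = 13
k=2,i=2: not 2>2, s = 13+4 = 17
k=2,i=3: not 2>3, s = 17+4 = 21
k=2,i=4: not 2>4, s = 21+4 = 25
k=3,i=1: 3>1, s = 25+2 = 27
k=3,i=2: 3>2, s = 27+1 = 28
k=3,i=3: not 3>3, s = 28+4 = 32
k=3,i=4: not 3>4, s = 32+4 = 36
k=3,i=5: not 3>5, s = 36+4 = 40
k=4,i=1: 4>1, s = 40+3 = 43
k=4,i=2: 4>2, s = 43+2 = 45
k=4,i=3: 4>3, s = 45+1 = 46
k=4,i=4: not 4>4, s = 46+4 = 50
k=4,i=5: not 4>5, s = 50+4 = 54
k=4,i=6: not 4>6, s = 54+4 = 58

58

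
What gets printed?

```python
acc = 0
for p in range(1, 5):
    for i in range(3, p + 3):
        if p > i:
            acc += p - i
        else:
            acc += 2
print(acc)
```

p=1,i=3: not 1>3, acc = 0+2 = 2
p=2,i=3: not 2>3, acc = 2+2 = 4
p=2,i=4: not 2>4, acc = 4+2 = 6
p=3,i=3: not 3>3, acc = 6+2 = 8
p=3,i=4: not 3>4, acc = 8+2 = 10
p=3,i=5: not 3>5, acc = 10+2 = 12
p=4,i=3: 4>3, acc = 12+1 = 13
p=4,i=4: not 4>4, acc = 13+2 = 15
p=4,i=5: not 4>5, acc = 15+2 = 17
p=4,i=6: not 4>6, acc = 17+2 = 19

19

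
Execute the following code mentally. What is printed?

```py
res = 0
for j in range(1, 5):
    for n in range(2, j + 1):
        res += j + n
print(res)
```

j=2,n=2: res = 0+4 = 4
j=3,n=2: res = 4+5 = 9
j=3,n=3: res = 9+6 = 15
j=4,n=2: res = 15+6 = 21
j=4,n=3: res = 21+7 = 28
j=4,n=4: res = 28+8 = 36

36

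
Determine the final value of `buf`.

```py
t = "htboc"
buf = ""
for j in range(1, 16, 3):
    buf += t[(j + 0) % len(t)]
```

j=1: add t[1]='t' → 't'
j=4: add t[4]='c' → 'tc'
j=7: add t[2]='b' → 'tcb'
j=10: add t[0]='h' → 'tcbh'
j=13: add t[3]='o' → 'tcbho'

'tcbho'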